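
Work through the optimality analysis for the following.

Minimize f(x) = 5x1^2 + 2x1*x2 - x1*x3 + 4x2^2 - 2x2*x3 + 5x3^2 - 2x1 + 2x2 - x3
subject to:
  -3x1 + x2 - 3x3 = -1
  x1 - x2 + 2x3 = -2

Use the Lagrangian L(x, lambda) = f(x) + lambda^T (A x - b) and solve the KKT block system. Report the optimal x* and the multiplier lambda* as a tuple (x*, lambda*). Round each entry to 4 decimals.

Form the Lagrangian:
  L(x, lambda) = (1/2) x^T Q x + c^T x + lambda^T (A x - b)
Stationarity (grad_x L = 0): Q x + c + A^T lambda = 0.
Primal feasibility: A x = b.

This gives the KKT block system:
  [ Q   A^T ] [ x     ]   [-c ]
  [ A    0  ] [ lambda ] = [ b ]

Solving the linear system:
  x*      = (2.1667, 1.5, -1.3333)
  lambda* = (22.5, 43.5)
  f(x*)   = 54.75

x* = (2.1667, 1.5, -1.3333), lambda* = (22.5, 43.5)


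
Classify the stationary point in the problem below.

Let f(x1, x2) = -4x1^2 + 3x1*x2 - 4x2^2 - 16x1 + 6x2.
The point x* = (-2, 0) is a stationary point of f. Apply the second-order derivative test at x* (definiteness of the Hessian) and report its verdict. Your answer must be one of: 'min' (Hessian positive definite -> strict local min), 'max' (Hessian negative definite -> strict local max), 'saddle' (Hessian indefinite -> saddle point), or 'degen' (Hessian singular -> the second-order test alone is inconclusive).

Compute the Hessian H = grad^2 f:
  H = [[-8, 3], [3, -8]]
Verify stationarity: grad f(x*) = H x* + g = (0, 0).
Eigenvalues of H: -11, -5.
Both eigenvalues < 0, so H is negative definite -> x* is a strict local max.

max


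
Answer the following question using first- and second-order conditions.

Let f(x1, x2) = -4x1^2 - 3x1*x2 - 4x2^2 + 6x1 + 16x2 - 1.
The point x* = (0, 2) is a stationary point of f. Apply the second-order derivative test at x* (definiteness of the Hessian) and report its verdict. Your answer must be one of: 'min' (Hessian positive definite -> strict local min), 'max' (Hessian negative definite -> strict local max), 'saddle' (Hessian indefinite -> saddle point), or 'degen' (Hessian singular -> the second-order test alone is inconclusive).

Compute the Hessian H = grad^2 f:
  H = [[-8, -3], [-3, -8]]
Verify stationarity: grad f(x*) = H x* + g = (0, 0).
Eigenvalues of H: -11, -5.
Both eigenvalues < 0, so H is negative definite -> x* is a strict local max.

max


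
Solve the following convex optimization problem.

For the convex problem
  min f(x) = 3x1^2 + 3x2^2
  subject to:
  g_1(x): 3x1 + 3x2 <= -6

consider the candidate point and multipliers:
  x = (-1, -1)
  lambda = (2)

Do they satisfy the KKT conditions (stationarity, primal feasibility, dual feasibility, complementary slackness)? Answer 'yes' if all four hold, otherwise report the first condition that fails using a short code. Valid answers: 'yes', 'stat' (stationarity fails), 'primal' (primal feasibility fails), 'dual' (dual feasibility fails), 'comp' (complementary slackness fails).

Gradient of f: grad f(x) = Q x + c = (-6, -6)
Constraint values g_i(x) = a_i^T x - b_i:
  g_1((-1, -1)) = 0
Stationarity residual: grad f(x) + sum_i lambda_i a_i = (0, 0)
  -> stationarity OK
Primal feasibility (all g_i <= 0): OK
Dual feasibility (all lambda_i >= 0): OK
Complementary slackness (lambda_i * g_i(x) = 0 for all i): OK

Verdict: yes, KKT holds.

yes


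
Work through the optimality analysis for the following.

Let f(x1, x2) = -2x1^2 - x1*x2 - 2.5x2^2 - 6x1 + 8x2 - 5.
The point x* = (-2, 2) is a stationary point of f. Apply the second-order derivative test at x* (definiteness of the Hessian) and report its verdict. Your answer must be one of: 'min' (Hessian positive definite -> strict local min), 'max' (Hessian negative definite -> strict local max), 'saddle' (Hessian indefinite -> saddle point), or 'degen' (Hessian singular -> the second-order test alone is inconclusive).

Compute the Hessian H = grad^2 f:
  H = [[-4, -1], [-1, -5]]
Verify stationarity: grad f(x*) = H x* + g = (0, 0).
Eigenvalues of H: -5.618, -3.382.
Both eigenvalues < 0, so H is negative definite -> x* is a strict local max.

max


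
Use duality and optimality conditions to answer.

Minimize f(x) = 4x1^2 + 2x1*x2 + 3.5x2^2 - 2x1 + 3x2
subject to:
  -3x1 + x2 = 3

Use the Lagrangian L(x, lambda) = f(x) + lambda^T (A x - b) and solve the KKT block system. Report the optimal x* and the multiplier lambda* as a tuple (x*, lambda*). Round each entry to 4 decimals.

Form the Lagrangian:
  L(x, lambda) = (1/2) x^T Q x + c^T x + lambda^T (A x - b)
Stationarity (grad_x L = 0): Q x + c + A^T lambda = 0.
Primal feasibility: A x = b.

This gives the KKT block system:
  [ Q   A^T ] [ x     ]   [-c ]
  [ A    0  ] [ lambda ] = [ b ]

Solving the linear system:
  x*      = (-0.9157, 0.253)
  lambda* = (-2.9398)
  f(x*)   = 5.7048

x* = (-0.9157, 0.253), lambda* = (-2.9398)


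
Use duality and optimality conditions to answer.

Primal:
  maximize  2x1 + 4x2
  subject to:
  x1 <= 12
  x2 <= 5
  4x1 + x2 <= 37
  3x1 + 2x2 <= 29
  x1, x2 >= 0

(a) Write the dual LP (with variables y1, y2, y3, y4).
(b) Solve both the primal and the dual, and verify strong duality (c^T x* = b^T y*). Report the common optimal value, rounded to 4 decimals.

The standard primal-dual pair for 'max c^T x s.t. A x <= b, x >= 0' is:
  Dual:  min b^T y  s.t.  A^T y >= c,  y >= 0.

So the dual LP is:
  minimize  12y1 + 5y2 + 37y3 + 29y4
  subject to:
    y1 + 4y3 + 3y4 >= 2
    y2 + y3 + 2y4 >= 4
    y1, y2, y3, y4 >= 0

Solving the primal: x* = (6.3333, 5).
  primal value c^T x* = 32.6667.
Solving the dual: y* = (0, 2.6667, 0, 0.6667).
  dual value b^T y* = 32.6667.
Strong duality: c^T x* = b^T y*. Confirmed.

32.6667


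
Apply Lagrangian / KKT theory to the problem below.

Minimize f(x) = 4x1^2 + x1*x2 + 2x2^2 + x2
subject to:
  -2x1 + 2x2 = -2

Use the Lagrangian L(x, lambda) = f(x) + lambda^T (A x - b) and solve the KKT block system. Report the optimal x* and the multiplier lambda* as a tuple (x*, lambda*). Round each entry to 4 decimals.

Form the Lagrangian:
  L(x, lambda) = (1/2) x^T Q x + c^T x + lambda^T (A x - b)
Stationarity (grad_x L = 0): Q x + c + A^T lambda = 0.
Primal feasibility: A x = b.

This gives the KKT block system:
  [ Q   A^T ] [ x     ]   [-c ]
  [ A    0  ] [ lambda ] = [ b ]

Solving the linear system:
  x*      = (0.2857, -0.7143)
  lambda* = (0.7857)
  f(x*)   = 0.4286

x* = (0.2857, -0.7143), lambda* = (0.7857)


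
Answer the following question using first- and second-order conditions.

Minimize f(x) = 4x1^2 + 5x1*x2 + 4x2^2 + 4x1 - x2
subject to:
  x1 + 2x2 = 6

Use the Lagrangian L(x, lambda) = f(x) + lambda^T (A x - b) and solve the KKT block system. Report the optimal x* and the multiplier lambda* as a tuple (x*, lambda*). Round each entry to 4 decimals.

Form the Lagrangian:
  L(x, lambda) = (1/2) x^T Q x + c^T x + lambda^T (A x - b)
Stationarity (grad_x L = 0): Q x + c + A^T lambda = 0.
Primal feasibility: A x = b.

This gives the KKT block system:
  [ Q   A^T ] [ x     ]   [-c ]
  [ A    0  ] [ lambda ] = [ b ]

Solving the linear system:
  x*      = (-1.5, 3.75)
  lambda* = (-10.75)
  f(x*)   = 27.375

x* = (-1.5, 3.75), lambda* = (-10.75)


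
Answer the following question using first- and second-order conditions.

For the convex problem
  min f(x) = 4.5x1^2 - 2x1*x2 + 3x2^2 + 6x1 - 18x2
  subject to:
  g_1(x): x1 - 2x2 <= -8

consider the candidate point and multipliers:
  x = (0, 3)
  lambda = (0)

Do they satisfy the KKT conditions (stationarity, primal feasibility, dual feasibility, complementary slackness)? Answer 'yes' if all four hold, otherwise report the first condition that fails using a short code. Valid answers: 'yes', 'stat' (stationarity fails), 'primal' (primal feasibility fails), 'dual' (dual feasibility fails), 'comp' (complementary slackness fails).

Gradient of f: grad f(x) = Q x + c = (0, 0)
Constraint values g_i(x) = a_i^T x - b_i:
  g_1((0, 3)) = 2
Stationarity residual: grad f(x) + sum_i lambda_i a_i = (0, 0)
  -> stationarity OK
Primal feasibility (all g_i <= 0): FAILS
Dual feasibility (all lambda_i >= 0): OK
Complementary slackness (lambda_i * g_i(x) = 0 for all i): OK

Verdict: the first failing condition is primal_feasibility -> primal.

primal


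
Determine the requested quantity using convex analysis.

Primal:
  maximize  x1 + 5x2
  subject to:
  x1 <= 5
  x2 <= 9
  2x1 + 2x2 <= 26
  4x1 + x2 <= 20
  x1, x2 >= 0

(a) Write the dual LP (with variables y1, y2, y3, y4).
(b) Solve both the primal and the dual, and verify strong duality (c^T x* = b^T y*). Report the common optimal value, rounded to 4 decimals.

The standard primal-dual pair for 'max c^T x s.t. A x <= b, x >= 0' is:
  Dual:  min b^T y  s.t.  A^T y >= c,  y >= 0.

So the dual LP is:
  minimize  5y1 + 9y2 + 26y3 + 20y4
  subject to:
    y1 + 2y3 + 4y4 >= 1
    y2 + 2y3 + y4 >= 5
    y1, y2, y3, y4 >= 0

Solving the primal: x* = (2.75, 9).
  primal value c^T x* = 47.75.
Solving the dual: y* = (0, 4.75, 0, 0.25).
  dual value b^T y* = 47.75.
Strong duality: c^T x* = b^T y*. Confirmed.

47.75


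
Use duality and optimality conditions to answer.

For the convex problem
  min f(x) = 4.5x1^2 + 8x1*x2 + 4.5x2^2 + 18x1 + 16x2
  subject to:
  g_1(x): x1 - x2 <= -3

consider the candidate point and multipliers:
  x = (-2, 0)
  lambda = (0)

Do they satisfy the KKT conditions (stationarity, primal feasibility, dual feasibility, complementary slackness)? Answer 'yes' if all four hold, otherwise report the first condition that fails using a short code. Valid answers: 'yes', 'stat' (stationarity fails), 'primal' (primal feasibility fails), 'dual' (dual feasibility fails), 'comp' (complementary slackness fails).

Gradient of f: grad f(x) = Q x + c = (0, 0)
Constraint values g_i(x) = a_i^T x - b_i:
  g_1((-2, 0)) = 1
Stationarity residual: grad f(x) + sum_i lambda_i a_i = (0, 0)
  -> stationarity OK
Primal feasibility (all g_i <= 0): FAILS
Dual feasibility (all lambda_i >= 0): OK
Complementary slackness (lambda_i * g_i(x) = 0 for all i): OK

Verdict: the first failing condition is primal_feasibility -> primal.

primal


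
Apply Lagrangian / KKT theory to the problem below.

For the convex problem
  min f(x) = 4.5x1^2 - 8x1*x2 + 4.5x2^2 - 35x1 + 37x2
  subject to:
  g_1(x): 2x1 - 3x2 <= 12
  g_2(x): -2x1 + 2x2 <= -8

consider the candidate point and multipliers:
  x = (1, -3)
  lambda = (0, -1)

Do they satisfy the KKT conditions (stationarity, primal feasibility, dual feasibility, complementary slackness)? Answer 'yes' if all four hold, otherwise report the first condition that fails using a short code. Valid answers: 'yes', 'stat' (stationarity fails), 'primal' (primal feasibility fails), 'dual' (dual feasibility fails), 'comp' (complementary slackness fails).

Gradient of f: grad f(x) = Q x + c = (-2, 2)
Constraint values g_i(x) = a_i^T x - b_i:
  g_1((1, -3)) = -1
  g_2((1, -3)) = 0
Stationarity residual: grad f(x) + sum_i lambda_i a_i = (0, 0)
  -> stationarity OK
Primal feasibility (all g_i <= 0): OK
Dual feasibility (all lambda_i >= 0): FAILS
Complementary slackness (lambda_i * g_i(x) = 0 for all i): OK

Verdict: the first failing condition is dual_feasibility -> dual.

dual


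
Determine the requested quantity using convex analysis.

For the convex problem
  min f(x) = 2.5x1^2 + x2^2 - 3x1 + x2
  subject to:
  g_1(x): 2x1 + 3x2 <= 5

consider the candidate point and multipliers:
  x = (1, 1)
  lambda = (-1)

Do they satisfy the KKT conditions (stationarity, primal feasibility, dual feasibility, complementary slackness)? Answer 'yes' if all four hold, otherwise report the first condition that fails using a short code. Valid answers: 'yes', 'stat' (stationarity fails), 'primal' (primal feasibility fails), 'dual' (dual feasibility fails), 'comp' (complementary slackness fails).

Gradient of f: grad f(x) = Q x + c = (2, 3)
Constraint values g_i(x) = a_i^T x - b_i:
  g_1((1, 1)) = 0
Stationarity residual: grad f(x) + sum_i lambda_i a_i = (0, 0)
  -> stationarity OK
Primal feasibility (all g_i <= 0): OK
Dual feasibility (all lambda_i >= 0): FAILS
Complementary slackness (lambda_i * g_i(x) = 0 for all i): OK

Verdict: the first failing condition is dual_feasibility -> dual.

dual


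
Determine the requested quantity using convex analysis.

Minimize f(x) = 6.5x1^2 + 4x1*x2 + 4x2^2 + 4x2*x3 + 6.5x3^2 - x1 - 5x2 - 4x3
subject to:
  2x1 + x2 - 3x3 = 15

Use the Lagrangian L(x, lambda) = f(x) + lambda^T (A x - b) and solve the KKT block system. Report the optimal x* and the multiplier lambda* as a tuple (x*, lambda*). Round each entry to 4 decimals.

Form the Lagrangian:
  L(x, lambda) = (1/2) x^T Q x + c^T x + lambda^T (A x - b)
Stationarity (grad_x L = 0): Q x + c + A^T lambda = 0.
Primal feasibility: A x = b.

This gives the KKT block system:
  [ Q   A^T ] [ x     ]   [-c ]
  [ A    0  ] [ lambda ] = [ b ]

Solving the linear system:
  x*      = (0.8122, 3.3224, -3.351)
  lambda* = (-11.4245)
  f(x*)   = 83.6735

x* = (0.8122, 3.3224, -3.351), lambda* = (-11.4245)


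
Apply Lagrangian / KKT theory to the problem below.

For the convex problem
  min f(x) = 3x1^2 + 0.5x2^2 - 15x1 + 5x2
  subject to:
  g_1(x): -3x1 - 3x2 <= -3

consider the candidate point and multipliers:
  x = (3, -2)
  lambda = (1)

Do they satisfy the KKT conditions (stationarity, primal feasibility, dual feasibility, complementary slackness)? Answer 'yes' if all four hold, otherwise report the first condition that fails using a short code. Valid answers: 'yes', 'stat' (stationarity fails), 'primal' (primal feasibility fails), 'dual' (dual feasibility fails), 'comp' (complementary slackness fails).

Gradient of f: grad f(x) = Q x + c = (3, 3)
Constraint values g_i(x) = a_i^T x - b_i:
  g_1((3, -2)) = 0
Stationarity residual: grad f(x) + sum_i lambda_i a_i = (0, 0)
  -> stationarity OK
Primal feasibility (all g_i <= 0): OK
Dual feasibility (all lambda_i >= 0): OK
Complementary slackness (lambda_i * g_i(x) = 0 for all i): OK

Verdict: yes, KKT holds.

yes


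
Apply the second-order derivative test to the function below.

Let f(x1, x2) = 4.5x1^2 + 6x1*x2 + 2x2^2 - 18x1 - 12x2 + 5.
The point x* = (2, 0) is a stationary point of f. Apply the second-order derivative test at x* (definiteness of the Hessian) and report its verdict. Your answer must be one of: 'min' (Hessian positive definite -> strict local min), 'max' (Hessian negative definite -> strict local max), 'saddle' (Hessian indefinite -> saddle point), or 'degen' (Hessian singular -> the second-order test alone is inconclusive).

Compute the Hessian H = grad^2 f:
  H = [[9, 6], [6, 4]]
Verify stationarity: grad f(x*) = H x* + g = (0, 0).
Eigenvalues of H: 0, 13.
H has a zero eigenvalue (singular; positive semidefinite but not definite), so H is neither positive definite, negative definite, nor indefinite. The second-order test alone is inconclusive -> degen.
(Indeed, f is constant along the null direction of H through x*, so x* is not a strict local extremum.)

degen


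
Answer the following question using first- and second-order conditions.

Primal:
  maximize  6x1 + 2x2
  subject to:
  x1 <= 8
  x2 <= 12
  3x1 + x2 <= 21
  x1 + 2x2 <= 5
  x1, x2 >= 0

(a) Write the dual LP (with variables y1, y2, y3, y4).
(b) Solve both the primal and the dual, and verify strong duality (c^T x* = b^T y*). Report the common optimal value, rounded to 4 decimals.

The standard primal-dual pair for 'max c^T x s.t. A x <= b, x >= 0' is:
  Dual:  min b^T y  s.t.  A^T y >= c,  y >= 0.

So the dual LP is:
  minimize  8y1 + 12y2 + 21y3 + 5y4
  subject to:
    y1 + 3y3 + y4 >= 6
    y2 + y3 + 2y4 >= 2
    y1, y2, y3, y4 >= 0

Solving the primal: x* = (5, 0).
  primal value c^T x* = 30.
Solving the dual: y* = (0, 0, 0, 6).
  dual value b^T y* = 30.
Strong duality: c^T x* = b^T y*. Confirmed.

30


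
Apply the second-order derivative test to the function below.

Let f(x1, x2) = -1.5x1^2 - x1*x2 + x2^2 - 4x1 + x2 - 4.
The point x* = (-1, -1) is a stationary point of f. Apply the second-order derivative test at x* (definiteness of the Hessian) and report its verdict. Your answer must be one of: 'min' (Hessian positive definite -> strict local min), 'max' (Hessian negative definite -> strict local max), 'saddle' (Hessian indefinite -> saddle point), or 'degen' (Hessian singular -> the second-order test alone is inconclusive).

Compute the Hessian H = grad^2 f:
  H = [[-3, -1], [-1, 2]]
Verify stationarity: grad f(x*) = H x* + g = (0, 0).
Eigenvalues of H: -3.1926, 2.1926.
Eigenvalues have mixed signs, so H is indefinite -> x* is a saddle point.

saddle


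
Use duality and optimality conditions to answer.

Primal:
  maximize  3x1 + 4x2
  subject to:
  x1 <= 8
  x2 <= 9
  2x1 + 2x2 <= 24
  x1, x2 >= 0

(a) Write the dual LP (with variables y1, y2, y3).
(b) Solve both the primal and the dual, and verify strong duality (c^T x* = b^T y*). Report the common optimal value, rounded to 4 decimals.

The standard primal-dual pair for 'max c^T x s.t. A x <= b, x >= 0' is:
  Dual:  min b^T y  s.t.  A^T y >= c,  y >= 0.

So the dual LP is:
  minimize  8y1 + 9y2 + 24y3
  subject to:
    y1 + 2y3 >= 3
    y2 + 2y3 >= 4
    y1, y2, y3 >= 0

Solving the primal: x* = (3, 9).
  primal value c^T x* = 45.
Solving the dual: y* = (0, 1, 1.5).
  dual value b^T y* = 45.
Strong duality: c^T x* = b^T y*. Confirmed.

45


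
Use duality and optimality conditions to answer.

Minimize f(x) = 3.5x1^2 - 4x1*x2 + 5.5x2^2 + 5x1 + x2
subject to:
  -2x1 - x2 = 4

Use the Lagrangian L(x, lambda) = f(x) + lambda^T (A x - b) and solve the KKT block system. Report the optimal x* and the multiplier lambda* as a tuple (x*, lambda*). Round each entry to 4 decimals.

Form the Lagrangian:
  L(x, lambda) = (1/2) x^T Q x + c^T x + lambda^T (A x - b)
Stationarity (grad_x L = 0): Q x + c + A^T lambda = 0.
Primal feasibility: A x = b.

This gives the KKT block system:
  [ Q   A^T ] [ x     ]   [-c ]
  [ A    0  ] [ lambda ] = [ b ]

Solving the linear system:
  x*      = (-1.597, -0.806)
  lambda* = (-1.4776)
  f(x*)   = -1.4403

x* = (-1.597, -0.806), lambda* = (-1.4776)


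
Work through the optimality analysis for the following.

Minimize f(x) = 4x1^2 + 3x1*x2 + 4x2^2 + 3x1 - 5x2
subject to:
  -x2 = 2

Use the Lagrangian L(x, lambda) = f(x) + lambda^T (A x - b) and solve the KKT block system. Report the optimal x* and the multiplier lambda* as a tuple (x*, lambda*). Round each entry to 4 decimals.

Form the Lagrangian:
  L(x, lambda) = (1/2) x^T Q x + c^T x + lambda^T (A x - b)
Stationarity (grad_x L = 0): Q x + c + A^T lambda = 0.
Primal feasibility: A x = b.

This gives the KKT block system:
  [ Q   A^T ] [ x     ]   [-c ]
  [ A    0  ] [ lambda ] = [ b ]

Solving the linear system:
  x*      = (0.375, -2)
  lambda* = (-19.875)
  f(x*)   = 25.4375

x* = (0.375, -2), lambda* = (-19.875)


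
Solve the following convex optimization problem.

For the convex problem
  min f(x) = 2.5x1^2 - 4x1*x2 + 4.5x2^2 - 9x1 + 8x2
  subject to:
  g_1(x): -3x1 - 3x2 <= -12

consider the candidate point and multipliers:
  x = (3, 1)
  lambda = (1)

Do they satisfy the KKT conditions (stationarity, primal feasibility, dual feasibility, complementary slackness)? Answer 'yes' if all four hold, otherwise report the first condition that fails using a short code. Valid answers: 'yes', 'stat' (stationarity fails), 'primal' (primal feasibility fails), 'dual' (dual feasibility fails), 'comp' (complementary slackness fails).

Gradient of f: grad f(x) = Q x + c = (2, 5)
Constraint values g_i(x) = a_i^T x - b_i:
  g_1((3, 1)) = 0
Stationarity residual: grad f(x) + sum_i lambda_i a_i = (-1, 2)
  -> stationarity FAILS
Primal feasibility (all g_i <= 0): OK
Dual feasibility (all lambda_i >= 0): OK
Complementary slackness (lambda_i * g_i(x) = 0 for all i): OK

Verdict: the first failing condition is stationarity -> stat.

stat


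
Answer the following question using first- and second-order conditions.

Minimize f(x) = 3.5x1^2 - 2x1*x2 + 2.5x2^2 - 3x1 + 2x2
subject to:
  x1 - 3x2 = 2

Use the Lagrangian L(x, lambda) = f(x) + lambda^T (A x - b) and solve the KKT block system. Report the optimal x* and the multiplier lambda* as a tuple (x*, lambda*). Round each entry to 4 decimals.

Form the Lagrangian:
  L(x, lambda) = (1/2) x^T Q x + c^T x + lambda^T (A x - b)
Stationarity (grad_x L = 0): Q x + c + A^T lambda = 0.
Primal feasibility: A x = b.

This gives the KKT block system:
  [ Q   A^T ] [ x     ]   [-c ]
  [ A    0  ] [ lambda ] = [ b ]

Solving the linear system:
  x*      = (0.3393, -0.5536)
  lambda* = (-0.4821)
  f(x*)   = -0.5804

x* = (0.3393, -0.5536), lambda* = (-0.4821)


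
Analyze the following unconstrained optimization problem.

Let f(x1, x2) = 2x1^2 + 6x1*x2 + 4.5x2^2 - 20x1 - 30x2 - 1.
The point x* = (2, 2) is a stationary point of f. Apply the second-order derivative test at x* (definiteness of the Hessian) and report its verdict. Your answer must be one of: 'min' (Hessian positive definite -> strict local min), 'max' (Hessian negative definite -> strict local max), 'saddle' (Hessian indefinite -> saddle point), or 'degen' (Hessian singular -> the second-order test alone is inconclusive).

Compute the Hessian H = grad^2 f:
  H = [[4, 6], [6, 9]]
Verify stationarity: grad f(x*) = H x* + g = (0, 0).
Eigenvalues of H: 0, 13.
H has a zero eigenvalue (singular; positive semidefinite but not definite), so H is neither positive definite, negative definite, nor indefinite. The second-order test alone is inconclusive -> degen.
(Indeed, f is constant along the null direction of H through x*, so x* is not a strict local extremum.)

degen


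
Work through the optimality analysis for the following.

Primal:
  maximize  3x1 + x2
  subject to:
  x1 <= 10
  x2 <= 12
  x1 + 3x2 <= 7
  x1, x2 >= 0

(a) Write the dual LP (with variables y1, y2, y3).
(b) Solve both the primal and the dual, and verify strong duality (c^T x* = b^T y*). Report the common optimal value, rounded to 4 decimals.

The standard primal-dual pair for 'max c^T x s.t. A x <= b, x >= 0' is:
  Dual:  min b^T y  s.t.  A^T y >= c,  y >= 0.

So the dual LP is:
  minimize  10y1 + 12y2 + 7y3
  subject to:
    y1 + y3 >= 3
    y2 + 3y3 >= 1
    y1, y2, y3 >= 0

Solving the primal: x* = (7, 0).
  primal value c^T x* = 21.
Solving the dual: y* = (0, 0, 3).
  dual value b^T y* = 21.
Strong duality: c^T x* = b^T y*. Confirmed.

21


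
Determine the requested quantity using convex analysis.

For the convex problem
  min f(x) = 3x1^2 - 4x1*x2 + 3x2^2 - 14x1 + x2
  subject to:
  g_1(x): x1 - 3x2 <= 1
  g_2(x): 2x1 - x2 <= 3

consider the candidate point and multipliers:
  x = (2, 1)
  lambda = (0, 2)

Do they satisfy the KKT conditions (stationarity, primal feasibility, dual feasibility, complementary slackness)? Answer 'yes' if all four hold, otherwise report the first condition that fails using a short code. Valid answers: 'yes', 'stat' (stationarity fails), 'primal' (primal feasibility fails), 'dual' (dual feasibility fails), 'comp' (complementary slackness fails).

Gradient of f: grad f(x) = Q x + c = (-6, -1)
Constraint values g_i(x) = a_i^T x - b_i:
  g_1((2, 1)) = -2
  g_2((2, 1)) = 0
Stationarity residual: grad f(x) + sum_i lambda_i a_i = (-2, -3)
  -> stationarity FAILS
Primal feasibility (all g_i <= 0): OK
Dual feasibility (all lambda_i >= 0): OK
Complementary slackness (lambda_i * g_i(x) = 0 for all i): OK

Verdict: the first failing condition is stationarity -> stat.

stat


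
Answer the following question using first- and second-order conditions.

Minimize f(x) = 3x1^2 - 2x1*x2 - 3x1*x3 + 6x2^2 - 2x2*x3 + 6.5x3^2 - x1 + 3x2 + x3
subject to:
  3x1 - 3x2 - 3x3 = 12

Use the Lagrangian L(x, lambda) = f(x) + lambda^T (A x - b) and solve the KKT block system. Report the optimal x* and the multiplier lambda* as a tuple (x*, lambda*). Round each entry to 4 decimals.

Form the Lagrangian:
  L(x, lambda) = (1/2) x^T Q x + c^T x + lambda^T (A x - b)
Stationarity (grad_x L = 0): Q x + c + A^T lambda = 0.
Primal feasibility: A x = b.

This gives the KKT block system:
  [ Q   A^T ] [ x     ]   [-c ]
  [ A    0  ] [ lambda ] = [ b ]

Solving the linear system:
  x*      = (1.6133, -1.3591, -1.0276)
  lambda* = (-4.8269)
  f(x*)   = 25.6022

x* = (1.6133, -1.3591, -1.0276), lambda* = (-4.8269)


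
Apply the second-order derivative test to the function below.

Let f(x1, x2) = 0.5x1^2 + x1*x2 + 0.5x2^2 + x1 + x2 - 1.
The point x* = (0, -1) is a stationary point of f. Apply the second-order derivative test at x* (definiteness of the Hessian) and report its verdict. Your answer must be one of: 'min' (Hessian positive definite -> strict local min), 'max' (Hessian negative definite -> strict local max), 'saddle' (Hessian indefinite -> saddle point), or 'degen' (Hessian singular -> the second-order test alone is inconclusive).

Compute the Hessian H = grad^2 f:
  H = [[1, 1], [1, 1]]
Verify stationarity: grad f(x*) = H x* + g = (0, 0).
Eigenvalues of H: 0, 2.
H has a zero eigenvalue (singular; positive semidefinite but not definite), so H is neither positive definite, negative definite, nor indefinite. The second-order test alone is inconclusive -> degen.
(Indeed, f is constant along the null direction of H through x*, so x* is not a strict local extremum.)

degen


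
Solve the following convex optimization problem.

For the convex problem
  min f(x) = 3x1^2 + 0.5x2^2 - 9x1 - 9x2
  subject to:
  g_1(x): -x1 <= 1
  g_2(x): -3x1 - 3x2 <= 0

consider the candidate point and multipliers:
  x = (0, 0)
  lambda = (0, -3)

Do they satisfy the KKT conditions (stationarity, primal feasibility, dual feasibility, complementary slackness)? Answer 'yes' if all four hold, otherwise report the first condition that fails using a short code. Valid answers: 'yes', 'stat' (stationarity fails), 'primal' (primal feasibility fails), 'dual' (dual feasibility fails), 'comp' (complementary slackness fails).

Gradient of f: grad f(x) = Q x + c = (-9, -9)
Constraint values g_i(x) = a_i^T x - b_i:
  g_1((0, 0)) = -1
  g_2((0, 0)) = 0
Stationarity residual: grad f(x) + sum_i lambda_i a_i = (0, 0)
  -> stationarity OK
Primal feasibility (all g_i <= 0): OK
Dual feasibility (all lambda_i >= 0): FAILS
Complementary slackness (lambda_i * g_i(x) = 0 for all i): OK

Verdict: the first failing condition is dual_feasibility -> dual.

dual


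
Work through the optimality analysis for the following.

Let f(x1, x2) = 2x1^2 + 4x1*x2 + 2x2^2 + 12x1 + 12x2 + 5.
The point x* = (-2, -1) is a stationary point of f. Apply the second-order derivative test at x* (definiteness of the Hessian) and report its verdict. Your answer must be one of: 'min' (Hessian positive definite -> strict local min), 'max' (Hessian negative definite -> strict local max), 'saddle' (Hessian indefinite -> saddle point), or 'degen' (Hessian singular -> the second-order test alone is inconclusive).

Compute the Hessian H = grad^2 f:
  H = [[4, 4], [4, 4]]
Verify stationarity: grad f(x*) = H x* + g = (0, 0).
Eigenvalues of H: 0, 8.
H has a zero eigenvalue (singular; positive semidefinite but not definite), so H is neither positive definite, negative definite, nor indefinite. The second-order test alone is inconclusive -> degen.
(Indeed, f is constant along the null direction of H through x*, so x* is not a strict local extremum.)

degen


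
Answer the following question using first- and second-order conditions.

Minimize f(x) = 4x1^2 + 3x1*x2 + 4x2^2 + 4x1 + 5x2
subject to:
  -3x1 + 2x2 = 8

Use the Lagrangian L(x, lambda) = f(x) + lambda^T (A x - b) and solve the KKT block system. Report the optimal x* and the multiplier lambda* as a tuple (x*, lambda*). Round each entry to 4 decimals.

Form the Lagrangian:
  L(x, lambda) = (1/2) x^T Q x + c^T x + lambda^T (A x - b)
Stationarity (grad_x L = 0): Q x + c + A^T lambda = 0.
Primal feasibility: A x = b.

This gives the KKT block system:
  [ Q   A^T ] [ x     ]   [-c ]
  [ A    0  ] [ lambda ] = [ b ]

Solving the linear system:
  x*      = (-2.0429, 0.9357)
  lambda* = (-3.1786)
  f(x*)   = 10.9679

x* = (-2.0429, 0.9357), lambda* = (-3.1786)


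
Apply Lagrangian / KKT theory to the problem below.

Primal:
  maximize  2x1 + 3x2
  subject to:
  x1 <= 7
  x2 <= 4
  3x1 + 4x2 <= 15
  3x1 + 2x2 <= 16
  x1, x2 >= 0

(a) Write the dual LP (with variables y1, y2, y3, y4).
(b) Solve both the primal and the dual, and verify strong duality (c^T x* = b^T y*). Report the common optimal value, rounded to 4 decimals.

The standard primal-dual pair for 'max c^T x s.t. A x <= b, x >= 0' is:
  Dual:  min b^T y  s.t.  A^T y >= c,  y >= 0.

So the dual LP is:
  minimize  7y1 + 4y2 + 15y3 + 16y4
  subject to:
    y1 + 3y3 + 3y4 >= 2
    y2 + 4y3 + 2y4 >= 3
    y1, y2, y3, y4 >= 0

Solving the primal: x* = (0, 3.75).
  primal value c^T x* = 11.25.
Solving the dual: y* = (0, 0, 0.75, 0).
  dual value b^T y* = 11.25.
Strong duality: c^T x* = b^T y*. Confirmed.

11.25


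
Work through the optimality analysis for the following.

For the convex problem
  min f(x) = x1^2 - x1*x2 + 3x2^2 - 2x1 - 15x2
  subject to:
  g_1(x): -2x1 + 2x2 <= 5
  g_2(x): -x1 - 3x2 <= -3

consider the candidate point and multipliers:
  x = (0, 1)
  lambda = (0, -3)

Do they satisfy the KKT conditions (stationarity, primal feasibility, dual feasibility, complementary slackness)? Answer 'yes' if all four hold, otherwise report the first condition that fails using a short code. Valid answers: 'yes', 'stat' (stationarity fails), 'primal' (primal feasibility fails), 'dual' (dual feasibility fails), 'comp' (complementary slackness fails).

Gradient of f: grad f(x) = Q x + c = (-3, -9)
Constraint values g_i(x) = a_i^T x - b_i:
  g_1((0, 1)) = -3
  g_2((0, 1)) = 0
Stationarity residual: grad f(x) + sum_i lambda_i a_i = (0, 0)
  -> stationarity OK
Primal feasibility (all g_i <= 0): OK
Dual feasibility (all lambda_i >= 0): FAILS
Complementary slackness (lambda_i * g_i(x) = 0 for all i): OK

Verdict: the first failing condition is dual_feasibility -> dual.

dual


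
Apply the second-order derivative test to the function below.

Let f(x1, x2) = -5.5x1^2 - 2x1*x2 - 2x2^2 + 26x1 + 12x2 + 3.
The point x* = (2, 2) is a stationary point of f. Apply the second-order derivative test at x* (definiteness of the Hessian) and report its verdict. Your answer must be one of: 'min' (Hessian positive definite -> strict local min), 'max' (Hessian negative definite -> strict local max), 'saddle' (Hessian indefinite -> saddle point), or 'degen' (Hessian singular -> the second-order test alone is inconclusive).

Compute the Hessian H = grad^2 f:
  H = [[-11, -2], [-2, -4]]
Verify stationarity: grad f(x*) = H x* + g = (0, 0).
Eigenvalues of H: -11.5311, -3.4689.
Both eigenvalues < 0, so H is negative definite -> x* is a strict local max.

max


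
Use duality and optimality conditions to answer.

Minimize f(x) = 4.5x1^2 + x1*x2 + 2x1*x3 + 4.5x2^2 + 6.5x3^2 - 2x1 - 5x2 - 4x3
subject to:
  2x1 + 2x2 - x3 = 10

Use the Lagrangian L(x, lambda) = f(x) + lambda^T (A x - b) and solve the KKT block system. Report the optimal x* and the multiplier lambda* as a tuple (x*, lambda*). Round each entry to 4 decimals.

Form the Lagrangian:
  L(x, lambda) = (1/2) x^T Q x + c^T x + lambda^T (A x - b)
Stationarity (grad_x L = 0): Q x + c + A^T lambda = 0.
Primal feasibility: A x = b.

This gives the KKT block system:
  [ Q   A^T ] [ x     ]   [-c ]
  [ A    0  ] [ lambda ] = [ b ]

Solving the linear system:
  x*      = (2.2177, 2.4031, -0.7583)
  lambda* = (-9.4229)
  f(x*)   = 40.4057

x* = (2.2177, 2.4031, -0.7583), lambda* = (-9.4229)


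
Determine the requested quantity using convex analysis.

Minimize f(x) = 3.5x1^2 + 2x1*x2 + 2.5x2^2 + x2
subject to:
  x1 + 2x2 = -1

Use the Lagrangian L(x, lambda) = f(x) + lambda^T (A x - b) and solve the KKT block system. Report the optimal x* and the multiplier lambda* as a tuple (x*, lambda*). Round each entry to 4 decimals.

Form the Lagrangian:
  L(x, lambda) = (1/2) x^T Q x + c^T x + lambda^T (A x - b)
Stationarity (grad_x L = 0): Q x + c + A^T lambda = 0.
Primal feasibility: A x = b.

This gives the KKT block system:
  [ Q   A^T ] [ x     ]   [-c ]
  [ A    0  ] [ lambda ] = [ b ]

Solving the linear system:
  x*      = (0.04, -0.52)
  lambda* = (0.76)
  f(x*)   = 0.12

x* = (0.04, -0.52), lambda* = (0.76)


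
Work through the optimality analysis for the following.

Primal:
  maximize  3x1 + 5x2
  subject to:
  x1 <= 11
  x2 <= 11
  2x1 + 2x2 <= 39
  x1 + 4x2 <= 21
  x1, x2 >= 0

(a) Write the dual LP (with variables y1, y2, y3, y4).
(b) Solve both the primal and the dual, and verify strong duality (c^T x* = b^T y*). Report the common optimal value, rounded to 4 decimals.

The standard primal-dual pair for 'max c^T x s.t. A x <= b, x >= 0' is:
  Dual:  min b^T y  s.t.  A^T y >= c,  y >= 0.

So the dual LP is:
  minimize  11y1 + 11y2 + 39y3 + 21y4
  subject to:
    y1 + 2y3 + y4 >= 3
    y2 + 2y3 + 4y4 >= 5
    y1, y2, y3, y4 >= 0

Solving the primal: x* = (11, 2.5).
  primal value c^T x* = 45.5.
Solving the dual: y* = (1.75, 0, 0, 1.25).
  dual value b^T y* = 45.5.
Strong duality: c^T x* = b^T y*. Confirmed.

45.5


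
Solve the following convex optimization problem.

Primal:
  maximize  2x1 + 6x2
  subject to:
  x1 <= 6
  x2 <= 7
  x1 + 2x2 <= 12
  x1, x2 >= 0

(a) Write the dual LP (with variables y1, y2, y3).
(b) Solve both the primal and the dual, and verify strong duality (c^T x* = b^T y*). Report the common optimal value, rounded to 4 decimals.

The standard primal-dual pair for 'max c^T x s.t. A x <= b, x >= 0' is:
  Dual:  min b^T y  s.t.  A^T y >= c,  y >= 0.

So the dual LP is:
  minimize  6y1 + 7y2 + 12y3
  subject to:
    y1 + y3 >= 2
    y2 + 2y3 >= 6
    y1, y2, y3 >= 0

Solving the primal: x* = (0, 6).
  primal value c^T x* = 36.
Solving the dual: y* = (0, 0, 3).
  dual value b^T y* = 36.
Strong duality: c^T x* = b^T y*. Confirmed.

36


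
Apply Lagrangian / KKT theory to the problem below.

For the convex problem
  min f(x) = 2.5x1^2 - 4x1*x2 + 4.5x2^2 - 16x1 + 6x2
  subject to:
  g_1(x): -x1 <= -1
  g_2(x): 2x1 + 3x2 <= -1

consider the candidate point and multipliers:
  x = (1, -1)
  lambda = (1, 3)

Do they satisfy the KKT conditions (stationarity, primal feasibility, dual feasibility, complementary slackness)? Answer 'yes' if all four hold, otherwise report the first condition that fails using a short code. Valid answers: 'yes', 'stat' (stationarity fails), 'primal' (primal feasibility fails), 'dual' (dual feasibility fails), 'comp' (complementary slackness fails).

Gradient of f: grad f(x) = Q x + c = (-7, -7)
Constraint values g_i(x) = a_i^T x - b_i:
  g_1((1, -1)) = 0
  g_2((1, -1)) = 0
Stationarity residual: grad f(x) + sum_i lambda_i a_i = (-2, 2)
  -> stationarity FAILS
Primal feasibility (all g_i <= 0): OK
Dual feasibility (all lambda_i >= 0): OK
Complementary slackness (lambda_i * g_i(x) = 0 for all i): OK

Verdict: the first failing condition is stationarity -> stat.

stat


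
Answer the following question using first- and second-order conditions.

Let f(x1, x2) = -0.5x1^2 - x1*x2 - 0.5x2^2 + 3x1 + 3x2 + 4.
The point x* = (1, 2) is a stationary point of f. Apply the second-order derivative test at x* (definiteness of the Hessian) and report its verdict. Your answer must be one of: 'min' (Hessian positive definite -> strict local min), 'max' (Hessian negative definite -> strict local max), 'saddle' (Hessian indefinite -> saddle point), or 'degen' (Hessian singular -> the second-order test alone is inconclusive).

Compute the Hessian H = grad^2 f:
  H = [[-1, -1], [-1, -1]]
Verify stationarity: grad f(x*) = H x* + g = (0, 0).
Eigenvalues of H: -2, 0.
H has a zero eigenvalue (singular; negative semidefinite but not definite), so H is neither positive definite, negative definite, nor indefinite. The second-order test alone is inconclusive -> degen.
(Indeed, f is constant along the null direction of H through x*, so x* is not a strict local extremum.)

degen


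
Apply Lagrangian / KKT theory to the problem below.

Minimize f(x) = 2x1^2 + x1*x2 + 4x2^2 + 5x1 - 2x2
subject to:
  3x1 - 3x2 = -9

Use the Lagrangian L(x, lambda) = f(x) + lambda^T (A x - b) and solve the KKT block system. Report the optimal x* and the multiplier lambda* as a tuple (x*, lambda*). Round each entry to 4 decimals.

Form the Lagrangian:
  L(x, lambda) = (1/2) x^T Q x + c^T x + lambda^T (A x - b)
Stationarity (grad_x L = 0): Q x + c + A^T lambda = 0.
Primal feasibility: A x = b.

This gives the KKT block system:
  [ Q   A^T ] [ x     ]   [-c ]
  [ A    0  ] [ lambda ] = [ b ]

Solving the linear system:
  x*      = (-2.1429, 0.8571)
  lambda* = (0.9048)
  f(x*)   = -2.1429

x* = (-2.1429, 0.8571), lambda* = (0.9048)


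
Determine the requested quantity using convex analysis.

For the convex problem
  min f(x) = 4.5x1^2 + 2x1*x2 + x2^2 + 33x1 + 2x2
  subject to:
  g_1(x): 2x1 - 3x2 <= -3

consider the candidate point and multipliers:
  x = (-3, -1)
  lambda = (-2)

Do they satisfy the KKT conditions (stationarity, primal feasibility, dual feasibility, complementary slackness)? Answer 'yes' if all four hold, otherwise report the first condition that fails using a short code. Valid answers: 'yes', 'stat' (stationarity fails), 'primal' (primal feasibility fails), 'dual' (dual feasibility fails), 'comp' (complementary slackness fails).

Gradient of f: grad f(x) = Q x + c = (4, -6)
Constraint values g_i(x) = a_i^T x - b_i:
  g_1((-3, -1)) = 0
Stationarity residual: grad f(x) + sum_i lambda_i a_i = (0, 0)
  -> stationarity OK
Primal feasibility (all g_i <= 0): OK
Dual feasibility (all lambda_i >= 0): FAILS
Complementary slackness (lambda_i * g_i(x) = 0 for all i): OK

Verdict: the first failing condition is dual_feasibility -> dual.

dual


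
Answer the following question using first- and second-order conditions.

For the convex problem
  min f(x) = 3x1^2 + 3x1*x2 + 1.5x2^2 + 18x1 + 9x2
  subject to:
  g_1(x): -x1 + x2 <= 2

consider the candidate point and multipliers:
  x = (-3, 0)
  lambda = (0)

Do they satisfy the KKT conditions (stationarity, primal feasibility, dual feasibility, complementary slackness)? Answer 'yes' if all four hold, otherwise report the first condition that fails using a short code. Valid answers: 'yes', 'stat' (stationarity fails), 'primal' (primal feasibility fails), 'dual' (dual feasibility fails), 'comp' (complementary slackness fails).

Gradient of f: grad f(x) = Q x + c = (0, 0)
Constraint values g_i(x) = a_i^T x - b_i:
  g_1((-3, 0)) = 1
Stationarity residual: grad f(x) + sum_i lambda_i a_i = (0, 0)
  -> stationarity OK
Primal feasibility (all g_i <= 0): FAILS
Dual feasibility (all lambda_i >= 0): OK
Complementary slackness (lambda_i * g_i(x) = 0 for all i): OK

Verdict: the first failing condition is primal_feasibility -> primal.

primal


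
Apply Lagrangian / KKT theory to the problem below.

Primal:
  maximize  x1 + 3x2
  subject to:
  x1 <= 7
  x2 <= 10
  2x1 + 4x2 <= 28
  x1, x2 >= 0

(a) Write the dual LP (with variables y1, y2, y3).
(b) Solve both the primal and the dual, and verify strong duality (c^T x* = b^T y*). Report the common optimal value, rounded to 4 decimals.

The standard primal-dual pair for 'max c^T x s.t. A x <= b, x >= 0' is:
  Dual:  min b^T y  s.t.  A^T y >= c,  y >= 0.

So the dual LP is:
  minimize  7y1 + 10y2 + 28y3
  subject to:
    y1 + 2y3 >= 1
    y2 + 4y3 >= 3
    y1, y2, y3 >= 0

Solving the primal: x* = (0, 7).
  primal value c^T x* = 21.
Solving the dual: y* = (0, 0, 0.75).
  dual value b^T y* = 21.
Strong duality: c^T x* = b^T y*. Confirmed.

21


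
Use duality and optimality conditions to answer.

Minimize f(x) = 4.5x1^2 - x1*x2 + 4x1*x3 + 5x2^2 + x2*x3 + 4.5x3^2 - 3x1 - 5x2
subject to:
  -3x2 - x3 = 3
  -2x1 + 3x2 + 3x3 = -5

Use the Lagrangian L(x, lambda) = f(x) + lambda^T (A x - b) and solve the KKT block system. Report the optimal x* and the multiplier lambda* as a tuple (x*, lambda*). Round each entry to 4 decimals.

Form the Lagrangian:
  L(x, lambda) = (1/2) x^T Q x + c^T x + lambda^T (A x - b)
Stationarity (grad_x L = 0): Q x + c + A^T lambda = 0.
Primal feasibility: A x = b.

This gives the KKT block system:
  [ Q   A^T ] [ x     ]   [-c ]
  [ A    0  ] [ lambda ] = [ b ]

Solving the linear system:
  x*      = (0.4344, -0.8115, -0.5656)
  lambda* = (-4.9754, -0.2705)
  f(x*)   = 8.1639

x* = (0.4344, -0.8115, -0.5656), lambda* = (-4.9754, -0.2705)


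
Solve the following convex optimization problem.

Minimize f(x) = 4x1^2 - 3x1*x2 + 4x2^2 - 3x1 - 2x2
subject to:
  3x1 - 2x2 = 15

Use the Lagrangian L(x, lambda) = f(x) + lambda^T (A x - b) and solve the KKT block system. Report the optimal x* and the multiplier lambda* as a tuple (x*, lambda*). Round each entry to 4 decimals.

Form the Lagrangian:
  L(x, lambda) = (1/2) x^T Q x + c^T x + lambda^T (A x - b)
Stationarity (grad_x L = 0): Q x + c + A^T lambda = 0.
Primal feasibility: A x = b.

This gives the KKT block system:
  [ Q   A^T ] [ x     ]   [-c ]
  [ A    0  ] [ lambda ] = [ b ]

Solving the linear system:
  x*      = (4.3235, -1.0147)
  lambda* = (-11.5441)
  f(x*)   = 81.1103

x* = (4.3235, -1.0147), lambda* = (-11.5441)
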